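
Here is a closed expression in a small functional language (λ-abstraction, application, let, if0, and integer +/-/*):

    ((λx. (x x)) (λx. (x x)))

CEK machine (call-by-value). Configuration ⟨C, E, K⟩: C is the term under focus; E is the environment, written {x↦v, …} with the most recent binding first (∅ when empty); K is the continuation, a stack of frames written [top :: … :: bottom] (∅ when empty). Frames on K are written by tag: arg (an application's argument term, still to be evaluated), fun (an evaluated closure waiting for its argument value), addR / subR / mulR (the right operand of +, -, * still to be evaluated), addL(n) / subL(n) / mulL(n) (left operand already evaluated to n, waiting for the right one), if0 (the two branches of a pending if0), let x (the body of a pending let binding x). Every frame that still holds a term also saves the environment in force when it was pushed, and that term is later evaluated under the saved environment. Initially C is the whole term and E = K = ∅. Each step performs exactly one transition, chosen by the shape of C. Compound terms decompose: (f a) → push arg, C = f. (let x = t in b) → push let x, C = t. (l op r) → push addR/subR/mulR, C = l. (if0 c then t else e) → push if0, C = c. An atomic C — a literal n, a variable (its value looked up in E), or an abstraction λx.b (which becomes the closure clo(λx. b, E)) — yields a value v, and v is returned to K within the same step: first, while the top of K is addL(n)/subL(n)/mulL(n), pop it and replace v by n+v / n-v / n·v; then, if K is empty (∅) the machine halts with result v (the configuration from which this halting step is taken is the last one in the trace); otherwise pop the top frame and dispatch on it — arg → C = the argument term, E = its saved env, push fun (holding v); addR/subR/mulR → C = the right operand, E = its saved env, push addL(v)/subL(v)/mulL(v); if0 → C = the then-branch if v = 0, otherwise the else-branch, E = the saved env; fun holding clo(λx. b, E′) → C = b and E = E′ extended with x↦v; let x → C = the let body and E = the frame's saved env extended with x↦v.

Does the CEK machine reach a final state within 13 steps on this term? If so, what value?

Answer: DIVERGES (no final state within 13 steps)

Derivation:
t=0: [C=((λx. (x x)) (λx. (x x))) | E=∅ | K=∅]
t=1: [C=(λx. (x x)) | E=∅ | K=[arg]]
t=2: [C=(λx. (x x)) | E=∅ | K=[fun]]
t=3: [C=(x x) | E={x↦clo(λx. (x x), ∅)} | K=∅]
t=4: [C=x | E={x↦clo(λx. (x x), ∅)} | K=[arg]]
t=5: [C=x | E={x↦clo(λx. (x x), ∅)} | K=[fun]]
… configuration repeats with period 3 (steps 3–5 recur indefinitely) …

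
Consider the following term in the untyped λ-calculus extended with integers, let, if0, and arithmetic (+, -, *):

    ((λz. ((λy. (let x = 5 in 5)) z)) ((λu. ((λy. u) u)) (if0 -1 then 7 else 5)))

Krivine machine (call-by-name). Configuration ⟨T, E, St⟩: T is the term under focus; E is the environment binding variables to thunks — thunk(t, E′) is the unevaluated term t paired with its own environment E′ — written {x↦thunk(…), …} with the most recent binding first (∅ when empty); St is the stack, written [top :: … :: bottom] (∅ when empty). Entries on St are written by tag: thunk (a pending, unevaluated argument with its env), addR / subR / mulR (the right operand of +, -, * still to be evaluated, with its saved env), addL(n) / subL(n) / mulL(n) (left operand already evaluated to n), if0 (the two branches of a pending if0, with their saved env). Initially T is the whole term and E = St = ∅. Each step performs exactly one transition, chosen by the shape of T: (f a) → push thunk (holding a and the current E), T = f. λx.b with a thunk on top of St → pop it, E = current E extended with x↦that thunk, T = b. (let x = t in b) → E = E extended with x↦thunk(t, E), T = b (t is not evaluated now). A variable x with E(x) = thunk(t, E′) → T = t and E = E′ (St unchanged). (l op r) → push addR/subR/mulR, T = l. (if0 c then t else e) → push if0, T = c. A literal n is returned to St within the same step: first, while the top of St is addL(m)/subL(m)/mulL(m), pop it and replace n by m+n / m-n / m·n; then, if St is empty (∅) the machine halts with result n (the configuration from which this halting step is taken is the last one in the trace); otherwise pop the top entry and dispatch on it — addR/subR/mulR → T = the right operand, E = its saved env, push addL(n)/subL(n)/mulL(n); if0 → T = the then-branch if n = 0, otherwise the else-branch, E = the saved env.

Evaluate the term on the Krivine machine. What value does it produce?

Answer: 5

Machine steps:
step 0: [T=((λz. ((λy. (let x = 5 in 5)) z)) ((λu. ((λy. u) u)) (if0 -1 then 7 else 5))) | E=∅ | St=∅]
step 1: [T=(λz. ((λy. (let x = 5 in 5)) z)) | E=∅ | St=[thunk]]
step 2: [T=((λy. (let x = 5 in 5)) z) | E={z↦thunk(((λu. ((λy. u) u)) (if0 -1 then 7 else 5)), ∅)} | St=∅]
step 3: [T=(λy. (let x = 5 in 5)) | E={z↦thunk(((λu. ((λy. u) u)) (if0 -1 then 7 else 5)), ∅)} | St=[thunk]]
step 4: [T=(let x = 5 in 5) | E={y↦thunk(z, {z↦thunk(((λu. ((λy. u) u)) (if0 -1 then 7 else 5)), ∅)}), z↦thunk(((λu. ((λy. u) u)) (if0 -1 then 7 else 5)), ∅)} | St=∅]
step 5: [T=5 | E={x↦thunk(5, {y↦thunk(z, {z↦thunk(((λu. ((λy. u) u)) (if0 -1 then 7 else 5)), ∅)}), z↦thunk(((λu. ((λy. u) u)) (if0 -1 then 7 else 5)), ∅)}), y↦thunk(z, {z↦thunk(((λu. ((λy. u) u)) (if0 -1 then 7 else 5)), ∅)}), z↦thunk(((λu. ((λy. u) u)) (if0 -1 then 7 else 5)), ∅)} | St=∅]
→ final value 5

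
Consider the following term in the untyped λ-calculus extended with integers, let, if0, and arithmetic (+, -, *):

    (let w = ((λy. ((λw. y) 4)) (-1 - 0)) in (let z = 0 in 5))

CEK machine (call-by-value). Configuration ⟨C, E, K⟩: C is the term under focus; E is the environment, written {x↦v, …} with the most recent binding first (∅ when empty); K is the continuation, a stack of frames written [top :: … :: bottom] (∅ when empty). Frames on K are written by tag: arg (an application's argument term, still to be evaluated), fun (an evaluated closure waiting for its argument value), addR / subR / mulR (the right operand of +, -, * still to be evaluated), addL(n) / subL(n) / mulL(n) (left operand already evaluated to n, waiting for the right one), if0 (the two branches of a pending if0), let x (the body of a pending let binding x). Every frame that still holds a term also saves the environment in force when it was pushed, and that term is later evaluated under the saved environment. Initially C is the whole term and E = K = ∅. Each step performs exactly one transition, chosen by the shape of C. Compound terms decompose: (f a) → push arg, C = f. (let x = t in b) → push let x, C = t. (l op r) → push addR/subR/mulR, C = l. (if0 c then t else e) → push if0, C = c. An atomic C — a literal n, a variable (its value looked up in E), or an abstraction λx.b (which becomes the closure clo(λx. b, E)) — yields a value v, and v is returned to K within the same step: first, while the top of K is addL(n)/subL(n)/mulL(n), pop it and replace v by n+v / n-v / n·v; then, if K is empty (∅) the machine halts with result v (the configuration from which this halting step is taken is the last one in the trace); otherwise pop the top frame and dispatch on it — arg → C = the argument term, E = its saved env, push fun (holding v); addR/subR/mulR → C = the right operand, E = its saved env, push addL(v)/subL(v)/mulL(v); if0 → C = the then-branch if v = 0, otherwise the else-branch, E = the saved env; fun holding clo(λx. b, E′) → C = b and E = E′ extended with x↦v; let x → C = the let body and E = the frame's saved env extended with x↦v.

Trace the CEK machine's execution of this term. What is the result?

t=0: ⟨C=(let w = ((λy. ((λw. y) 4)) (-1 - 0)) in (let z = 0 in 5)); E=∅; K=∅⟩
t=1: ⟨C=((λy. ((λw. y) 4)) (-1 - 0)); E=∅; K=[let w]⟩
t=2: ⟨C=(λy. ((λw. y) 4)); E=∅; K=[arg :: let w]⟩
t=3: ⟨C=(-1 - 0); E=∅; K=[fun :: let w]⟩
t=4: ⟨C=-1; E=∅; K=[subR :: fun :: let w]⟩
t=5: ⟨C=0; E=∅; K=[subL(-1) :: fun :: let w]⟩
t=6: ⟨C=((λw. y) 4); E={y↦-1}; K=[let w]⟩
t=7: ⟨C=(λw. y); E={y↦-1}; K=[arg :: let w]⟩
t=8: ⟨C=4; E={y↦-1}; K=[fun :: let w]⟩
t=9: ⟨C=y; E={w↦4, y↦-1}; K=[let w]⟩
t=10: ⟨C=(let z = 0 in 5); E={w↦-1}; K=∅⟩
t=11: ⟨C=0; E={w↦-1}; K=[let z]⟩
t=12: ⟨C=5; E={z↦0, w↦-1}; K=∅⟩
→ final value 5

Answer: 5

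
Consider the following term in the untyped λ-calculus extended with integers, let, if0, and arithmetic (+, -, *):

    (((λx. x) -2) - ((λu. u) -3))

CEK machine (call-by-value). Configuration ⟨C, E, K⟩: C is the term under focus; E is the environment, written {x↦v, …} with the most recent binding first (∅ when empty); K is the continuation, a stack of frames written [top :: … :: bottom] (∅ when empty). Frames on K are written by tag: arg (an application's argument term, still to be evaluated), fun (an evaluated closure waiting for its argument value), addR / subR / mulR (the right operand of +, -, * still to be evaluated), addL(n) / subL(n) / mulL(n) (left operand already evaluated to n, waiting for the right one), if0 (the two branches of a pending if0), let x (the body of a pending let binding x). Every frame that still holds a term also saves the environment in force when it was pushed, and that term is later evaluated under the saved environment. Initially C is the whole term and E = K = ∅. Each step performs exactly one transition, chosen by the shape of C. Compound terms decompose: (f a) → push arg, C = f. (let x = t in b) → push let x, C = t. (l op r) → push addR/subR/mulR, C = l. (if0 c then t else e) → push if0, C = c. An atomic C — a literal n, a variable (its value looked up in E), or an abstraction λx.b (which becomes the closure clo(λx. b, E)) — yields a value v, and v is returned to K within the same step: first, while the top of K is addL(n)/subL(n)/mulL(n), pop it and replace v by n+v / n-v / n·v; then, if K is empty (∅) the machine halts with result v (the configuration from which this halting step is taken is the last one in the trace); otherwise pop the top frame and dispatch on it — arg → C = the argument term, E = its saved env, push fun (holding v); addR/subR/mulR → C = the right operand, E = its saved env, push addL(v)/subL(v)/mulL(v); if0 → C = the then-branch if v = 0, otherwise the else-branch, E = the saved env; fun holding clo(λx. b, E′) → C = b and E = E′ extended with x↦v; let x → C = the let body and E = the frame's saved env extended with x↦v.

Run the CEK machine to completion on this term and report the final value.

[0] ⟨C=(((λx. x) -2) - ((λu. u) -3)); E=∅; K=∅⟩
[1] ⟨C=((λx. x) -2); E=∅; K=[subR]⟩
[2] ⟨C=(λx. x); E=∅; K=[arg :: subR]⟩
[3] ⟨C=-2; E=∅; K=[fun :: subR]⟩
[4] ⟨C=x; E={x↦-2}; K=[subR]⟩
[5] ⟨C=((λu. u) -3); E=∅; K=[subL(-2)]⟩
[6] ⟨C=(λu. u); E=∅; K=[arg :: subL(-2)]⟩
[7] ⟨C=-3; E=∅; K=[fun :: subL(-2)]⟩
[8] ⟨C=u; E={u↦-3}; K=[subL(-2)]⟩
→ final value 1

Answer: 1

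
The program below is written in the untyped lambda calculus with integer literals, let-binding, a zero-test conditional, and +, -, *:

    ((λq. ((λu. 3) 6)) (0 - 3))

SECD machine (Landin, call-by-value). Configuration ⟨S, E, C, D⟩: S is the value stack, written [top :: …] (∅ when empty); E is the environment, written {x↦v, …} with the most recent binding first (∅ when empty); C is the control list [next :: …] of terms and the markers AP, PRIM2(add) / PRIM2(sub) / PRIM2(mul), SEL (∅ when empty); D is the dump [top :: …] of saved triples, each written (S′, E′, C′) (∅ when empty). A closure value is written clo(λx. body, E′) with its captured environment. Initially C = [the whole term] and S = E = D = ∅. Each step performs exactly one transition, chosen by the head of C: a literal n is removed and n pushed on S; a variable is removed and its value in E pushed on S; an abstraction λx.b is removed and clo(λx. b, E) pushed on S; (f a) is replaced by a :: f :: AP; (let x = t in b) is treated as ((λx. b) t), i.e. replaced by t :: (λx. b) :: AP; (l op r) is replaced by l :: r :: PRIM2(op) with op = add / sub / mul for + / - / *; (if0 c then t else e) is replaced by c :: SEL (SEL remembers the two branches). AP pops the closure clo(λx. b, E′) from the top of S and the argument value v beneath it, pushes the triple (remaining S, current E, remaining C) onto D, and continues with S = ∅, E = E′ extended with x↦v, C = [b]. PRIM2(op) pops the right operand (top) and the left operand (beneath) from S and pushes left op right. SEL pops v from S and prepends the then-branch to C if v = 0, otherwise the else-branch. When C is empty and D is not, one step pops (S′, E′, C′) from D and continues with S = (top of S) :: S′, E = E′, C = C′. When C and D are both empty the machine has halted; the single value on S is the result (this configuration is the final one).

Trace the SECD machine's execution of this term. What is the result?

t=0: ⟨S=∅; E=∅; C=[((λq. ((λu. 3) 6)) (0 - 3))]; D=∅⟩
t=1: ⟨S=∅; E=∅; C=[(0 - 3) :: (λq. ((λu. 3) 6)) :: AP]; D=∅⟩
t=2: ⟨S=∅; E=∅; C=[0 :: 3 :: PRIM2(sub) :: (λq. ((λu. 3) 6)) :: AP]; D=∅⟩
t=3: ⟨S=[0]; E=∅; C=[3 :: PRIM2(sub) :: (λq. ((λu. 3) 6)) :: AP]; D=∅⟩
t=4: ⟨S=[3 :: 0]; E=∅; C=[PRIM2(sub) :: (λq. ((λu. 3) 6)) :: AP]; D=∅⟩
t=5: ⟨S=[-3]; E=∅; C=[(λq. ((λu. 3) 6)) :: AP]; D=∅⟩
t=6: ⟨S=[clo(λq. ((λu. 3) 6), ∅) :: -3]; E=∅; C=[AP]; D=∅⟩
t=7: ⟨S=∅; E={q↦-3}; C=[((λu. 3) 6)]; D=[(∅, ∅, ∅)]⟩
t=8: ⟨S=∅; E={q↦-3}; C=[6 :: (λu. 3) :: AP]; D=[(∅, ∅, ∅)]⟩
t=9: ⟨S=[6]; E={q↦-3}; C=[(λu. 3) :: AP]; D=[(∅, ∅, ∅)]⟩
t=10: ⟨S=[clo(λu. 3, {q↦-3}) :: 6]; E={q↦-3}; C=[AP]; D=[(∅, ∅, ∅)]⟩
t=11: ⟨S=∅; E={u↦6, q↦-3}; C=[3]; D=[(∅, {q↦-3}, ∅) :: (∅, ∅, ∅)]⟩
t=12: ⟨S=[3]; E={u↦6, q↦-3}; C=∅; D=[(∅, {q↦-3}, ∅) :: (∅, ∅, ∅)]⟩
t=13: ⟨S=[3]; E={q↦-3}; C=∅; D=[(∅, ∅, ∅)]⟩
t=14: ⟨S=[3]; E=∅; C=∅; D=∅⟩
→ final value 3

Answer: 3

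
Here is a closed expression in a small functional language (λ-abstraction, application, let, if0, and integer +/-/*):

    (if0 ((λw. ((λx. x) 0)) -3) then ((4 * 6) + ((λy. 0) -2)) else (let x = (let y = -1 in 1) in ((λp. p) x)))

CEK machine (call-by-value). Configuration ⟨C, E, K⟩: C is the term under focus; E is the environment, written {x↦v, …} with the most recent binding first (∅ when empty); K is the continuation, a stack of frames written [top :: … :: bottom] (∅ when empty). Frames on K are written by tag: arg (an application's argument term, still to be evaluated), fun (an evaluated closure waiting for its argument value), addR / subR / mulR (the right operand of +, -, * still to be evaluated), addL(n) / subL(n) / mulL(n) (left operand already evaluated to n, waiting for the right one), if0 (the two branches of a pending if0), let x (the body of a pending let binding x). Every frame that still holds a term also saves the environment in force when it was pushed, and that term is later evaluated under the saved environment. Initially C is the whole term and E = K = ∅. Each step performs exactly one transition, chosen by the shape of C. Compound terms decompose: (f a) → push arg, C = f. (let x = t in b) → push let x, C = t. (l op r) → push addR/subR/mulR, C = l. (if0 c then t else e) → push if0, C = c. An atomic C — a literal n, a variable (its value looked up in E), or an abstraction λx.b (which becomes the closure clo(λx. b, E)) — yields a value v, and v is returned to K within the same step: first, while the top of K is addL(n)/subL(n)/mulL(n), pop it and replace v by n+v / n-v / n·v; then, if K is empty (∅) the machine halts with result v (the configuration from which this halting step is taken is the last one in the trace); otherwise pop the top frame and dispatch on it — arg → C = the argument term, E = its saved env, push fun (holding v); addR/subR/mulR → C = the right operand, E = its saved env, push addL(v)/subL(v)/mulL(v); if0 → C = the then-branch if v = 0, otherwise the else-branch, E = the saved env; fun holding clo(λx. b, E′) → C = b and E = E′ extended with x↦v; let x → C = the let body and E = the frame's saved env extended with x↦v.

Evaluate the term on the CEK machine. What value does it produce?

t=0: [C=(if0 ((λw. ((λx. x) 0)) -3) then ((4 * 6) + ((λy. 0) -2)) else (let x = (let y = -1 in 1) in ((λp. p) x))) | E=∅ | K=∅]
t=1: [C=((λw. ((λx. x) 0)) -3) | E=∅ | K=[if0]]
t=2: [C=(λw. ((λx. x) 0)) | E=∅ | K=[arg :: if0]]
t=3: [C=-3 | E=∅ | K=[fun :: if0]]
t=4: [C=((λx. x) 0) | E={w↦-3} | K=[if0]]
t=5: [C=(λx. x) | E={w↦-3} | K=[arg :: if0]]
t=6: [C=0 | E={w↦-3} | K=[fun :: if0]]
t=7: [C=x | E={x↦0, w↦-3} | K=[if0]]
t=8: [C=((4 * 6) + ((λy. 0) -2)) | E=∅ | K=∅]
t=9: [C=(4 * 6) | E=∅ | K=[addR]]
t=10: [C=4 | E=∅ | K=[mulR :: addR]]
t=11: [C=6 | E=∅ | K=[mulL(4) :: addR]]
t=12: [C=((λy. 0) -2) | E=∅ | K=[addL(24)]]
t=13: [C=(λy. 0) | E=∅ | K=[arg :: addL(24)]]
t=14: [C=-2 | E=∅ | K=[fun :: addL(24)]]
t=15: [C=0 | E={y↦-2} | K=[addL(24)]]
→ final value 24

Answer: 24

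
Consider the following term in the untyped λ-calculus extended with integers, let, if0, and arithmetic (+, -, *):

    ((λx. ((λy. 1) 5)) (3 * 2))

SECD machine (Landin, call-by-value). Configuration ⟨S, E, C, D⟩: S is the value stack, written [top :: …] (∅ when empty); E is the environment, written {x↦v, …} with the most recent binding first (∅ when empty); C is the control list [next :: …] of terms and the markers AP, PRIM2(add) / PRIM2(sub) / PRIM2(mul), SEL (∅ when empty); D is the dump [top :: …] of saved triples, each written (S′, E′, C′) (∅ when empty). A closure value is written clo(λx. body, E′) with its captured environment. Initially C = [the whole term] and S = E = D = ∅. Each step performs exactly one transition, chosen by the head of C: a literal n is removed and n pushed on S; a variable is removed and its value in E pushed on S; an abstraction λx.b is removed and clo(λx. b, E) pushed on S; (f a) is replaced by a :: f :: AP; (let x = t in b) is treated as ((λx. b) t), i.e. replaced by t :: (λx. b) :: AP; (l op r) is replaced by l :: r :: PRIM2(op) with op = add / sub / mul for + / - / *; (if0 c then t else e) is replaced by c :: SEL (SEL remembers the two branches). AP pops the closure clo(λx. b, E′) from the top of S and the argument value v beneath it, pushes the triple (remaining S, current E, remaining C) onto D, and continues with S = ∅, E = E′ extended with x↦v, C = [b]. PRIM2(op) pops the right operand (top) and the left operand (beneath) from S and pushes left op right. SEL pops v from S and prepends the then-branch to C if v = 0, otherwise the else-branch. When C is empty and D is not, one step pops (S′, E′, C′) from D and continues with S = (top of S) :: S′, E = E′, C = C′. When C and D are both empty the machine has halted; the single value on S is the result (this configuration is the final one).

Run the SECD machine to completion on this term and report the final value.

Answer: 1

Machine steps:
step 0: [S=∅ | E=∅ | C=[((λx. ((λy. 1) 5)) (3 * 2))] | D=∅]
step 1: [S=∅ | E=∅ | C=[(3 * 2) :: (λx. ((λy. 1) 5)) :: AP] | D=∅]
step 2: [S=∅ | E=∅ | C=[3 :: 2 :: PRIM2(mul) :: (λx. ((λy. 1) 5)) :: AP] | D=∅]
step 3: [S=[3] | E=∅ | C=[2 :: PRIM2(mul) :: (λx. ((λy. 1) 5)) :: AP] | D=∅]
step 4: [S=[2 :: 3] | E=∅ | C=[PRIM2(mul) :: (λx. ((λy. 1) 5)) :: AP] | D=∅]
step 5: [S=[6] | E=∅ | C=[(λx. ((λy. 1) 5)) :: AP] | D=∅]
step 6: [S=[clo(λx. ((λy. 1) 5), ∅) :: 6] | E=∅ | C=[AP] | D=∅]
step 7: [S=∅ | E={x↦6} | C=[((λy. 1) 5)] | D=[(∅, ∅, ∅)]]
step 8: [S=∅ | E={x↦6} | C=[5 :: (λy. 1) :: AP] | D=[(∅, ∅, ∅)]]
step 9: [S=[5] | E={x↦6} | C=[(λy. 1) :: AP] | D=[(∅, ∅, ∅)]]
step 10: [S=[clo(λy. 1, {x↦6}) :: 5] | E={x↦6} | C=[AP] | D=[(∅, ∅, ∅)]]
step 11: [S=∅ | E={y↦5, x↦6} | C=[1] | D=[(∅, {x↦6}, ∅) :: (∅, ∅, ∅)]]
step 12: [S=[1] | E={y↦5, x↦6} | C=∅ | D=[(∅, {x↦6}, ∅) :: (∅, ∅, ∅)]]
step 13: [S=[1] | E={x↦6} | C=∅ | D=[(∅, ∅, ∅)]]
step 14: [S=[1] | E=∅ | C=∅ | D=∅]
→ final value 1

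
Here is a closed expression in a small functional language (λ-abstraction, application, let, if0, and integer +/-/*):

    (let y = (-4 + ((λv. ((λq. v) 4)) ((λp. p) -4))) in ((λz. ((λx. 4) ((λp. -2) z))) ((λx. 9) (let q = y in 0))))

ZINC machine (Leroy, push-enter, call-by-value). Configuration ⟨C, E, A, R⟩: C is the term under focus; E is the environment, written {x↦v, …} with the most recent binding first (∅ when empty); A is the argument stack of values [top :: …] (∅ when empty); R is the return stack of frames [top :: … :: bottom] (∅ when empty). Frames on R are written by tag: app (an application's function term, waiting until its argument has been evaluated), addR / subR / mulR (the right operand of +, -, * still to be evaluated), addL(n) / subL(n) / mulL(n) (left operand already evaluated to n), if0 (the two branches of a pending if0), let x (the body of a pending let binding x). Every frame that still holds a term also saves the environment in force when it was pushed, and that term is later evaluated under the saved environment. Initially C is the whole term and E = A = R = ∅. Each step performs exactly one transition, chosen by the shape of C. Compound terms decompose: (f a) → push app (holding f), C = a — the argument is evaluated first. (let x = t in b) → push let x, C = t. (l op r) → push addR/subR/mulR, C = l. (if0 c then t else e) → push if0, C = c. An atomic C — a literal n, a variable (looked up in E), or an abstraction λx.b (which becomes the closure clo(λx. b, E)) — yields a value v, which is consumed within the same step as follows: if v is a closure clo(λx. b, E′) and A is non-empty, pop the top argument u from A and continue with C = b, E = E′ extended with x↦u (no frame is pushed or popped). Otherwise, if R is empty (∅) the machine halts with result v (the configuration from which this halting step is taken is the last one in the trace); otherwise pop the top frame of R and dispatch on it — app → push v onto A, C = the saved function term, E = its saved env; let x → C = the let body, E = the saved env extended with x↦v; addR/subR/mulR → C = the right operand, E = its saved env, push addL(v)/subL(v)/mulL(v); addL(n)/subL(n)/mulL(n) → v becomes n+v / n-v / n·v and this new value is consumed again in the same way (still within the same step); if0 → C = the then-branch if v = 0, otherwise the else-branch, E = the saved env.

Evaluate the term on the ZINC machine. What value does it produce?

Answer: 4

Derivation:
0. [C=(let y = (-4 + ((λv. ((λq. v) 4)) ((λp. p) -4))) in ((λz. ((λx. 4) ((λp. -2) z))) ((λx. 9) (let q = y in 0)))) | E=∅ | A=∅ | R=∅]
1. [C=(-4 + ((λv. ((λq. v) 4)) ((λp. p) -4))) | E=∅ | A=∅ | R=[let y]]
2. [C=-4 | E=∅ | A=∅ | R=[addR :: let y]]
3. [C=((λv. ((λq. v) 4)) ((λp. p) -4)) | E=∅ | A=∅ | R=[addL(-4) :: let y]]
4. [C=((λp. p) -4) | E=∅ | A=∅ | R=[app :: addL(-4) :: let y]]
5. [C=-4 | E=∅ | A=∅ | R=[app :: app :: addL(-4) :: let y]]
6. [C=(λp. p) | E=∅ | A=[-4] | R=[app :: addL(-4) :: let y]]
7. [C=p | E={p↦-4} | A=∅ | R=[app :: addL(-4) :: let y]]
8. [C=(λv. ((λq. v) 4)) | E=∅ | A=[-4] | R=[addL(-4) :: let y]]
9. [C=((λq. v) 4) | E={v↦-4} | A=∅ | R=[addL(-4) :: let y]]
10. [C=4 | E={v↦-4} | A=∅ | R=[app :: addL(-4) :: let y]]
11. [C=(λq. v) | E={v↦-4} | A=[4] | R=[addL(-4) :: let y]]
12. [C=v | E={q↦4, v↦-4} | A=∅ | R=[addL(-4) :: let y]]
13. [C=((λz. ((λx. 4) ((λp. -2) z))) ((λx. 9) (let q = y in 0))) | E={y↦-8} | A=∅ | R=∅]
14. [C=((λx. 9) (let q = y in 0)) | E={y↦-8} | A=∅ | R=[app]]
15. [C=(let q = y in 0) | E={y↦-8} | A=∅ | R=[app :: app]]
16. [C=y | E={y↦-8} | A=∅ | R=[let q :: app :: app]]
17. [C=0 | E={q↦-8, y↦-8} | A=∅ | R=[app :: app]]
18. [C=(λx. 9) | E={y↦-8} | A=[0] | R=[app]]
19. [C=9 | E={x↦0, y↦-8} | A=∅ | R=[app]]
20. [C=(λz. ((λx. 4) ((λp. -2) z))) | E={y↦-8} | A=[9] | R=∅]
21. [C=((λx. 4) ((λp. -2) z)) | E={z↦9, y↦-8} | A=∅ | R=∅]
22. [C=((λp. -2) z) | E={z↦9, y↦-8} | A=∅ | R=[app]]
23. [C=z | E={z↦9, y↦-8} | A=∅ | R=[app :: app]]
24. [C=(λp. -2) | E={z↦9, y↦-8} | A=[9] | R=[app]]
25. [C=-2 | E={p↦9, z↦9, y↦-8} | A=∅ | R=[app]]
26. [C=(λx. 4) | E={z↦9, y↦-8} | A=[-2] | R=∅]
27. [C=4 | E={x↦-2, z↦9, y↦-8} | A=∅ | R=∅]
→ final value 4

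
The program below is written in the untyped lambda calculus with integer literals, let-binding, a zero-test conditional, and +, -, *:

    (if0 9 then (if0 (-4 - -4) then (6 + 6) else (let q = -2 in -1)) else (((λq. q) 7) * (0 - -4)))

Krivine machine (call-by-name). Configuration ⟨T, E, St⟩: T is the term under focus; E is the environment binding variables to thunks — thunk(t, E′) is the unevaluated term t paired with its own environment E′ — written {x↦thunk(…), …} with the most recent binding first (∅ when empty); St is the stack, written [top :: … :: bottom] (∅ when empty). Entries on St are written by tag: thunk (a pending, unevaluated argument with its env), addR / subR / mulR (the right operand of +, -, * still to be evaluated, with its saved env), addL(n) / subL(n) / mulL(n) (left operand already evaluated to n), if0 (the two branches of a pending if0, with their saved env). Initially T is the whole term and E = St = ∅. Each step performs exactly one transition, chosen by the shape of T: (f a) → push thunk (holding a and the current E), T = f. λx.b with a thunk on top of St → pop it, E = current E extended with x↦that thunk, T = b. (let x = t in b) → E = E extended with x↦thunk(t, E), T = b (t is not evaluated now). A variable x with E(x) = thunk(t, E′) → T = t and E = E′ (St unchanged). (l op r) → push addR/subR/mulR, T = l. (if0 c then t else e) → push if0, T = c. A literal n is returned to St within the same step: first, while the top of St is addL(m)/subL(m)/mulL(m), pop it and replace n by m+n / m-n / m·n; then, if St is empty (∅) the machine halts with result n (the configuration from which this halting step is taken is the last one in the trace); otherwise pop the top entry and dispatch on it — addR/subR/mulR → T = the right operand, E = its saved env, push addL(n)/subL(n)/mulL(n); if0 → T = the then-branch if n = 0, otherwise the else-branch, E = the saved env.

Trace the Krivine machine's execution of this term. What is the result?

Answer: 28

Derivation:
t=0: <T=(if0 9 then (if0 (-4 - -4) then (6 + 6) else (let q = -2 in -1)) else (((λq. q) 7) * (0 - -4))), E=∅, St=∅>
t=1: <T=9, E=∅, St=[if0]>
t=2: <T=(((λq. q) 7) * (0 - -4)), E=∅, St=∅>
t=3: <T=((λq. q) 7), E=∅, St=[mulR]>
t=4: <T=(λq. q), E=∅, St=[thunk :: mulR]>
t=5: <T=q, E={q↦thunk(7, ∅)}, St=[mulR]>
t=6: <T=7, E=∅, St=[mulR]>
t=7: <T=(0 - -4), E=∅, St=[mulL(7)]>
t=8: <T=0, E=∅, St=[subR :: mulL(7)]>
t=9: <T=-4, E=∅, St=[subL(0) :: mulL(7)]>
→ final value 28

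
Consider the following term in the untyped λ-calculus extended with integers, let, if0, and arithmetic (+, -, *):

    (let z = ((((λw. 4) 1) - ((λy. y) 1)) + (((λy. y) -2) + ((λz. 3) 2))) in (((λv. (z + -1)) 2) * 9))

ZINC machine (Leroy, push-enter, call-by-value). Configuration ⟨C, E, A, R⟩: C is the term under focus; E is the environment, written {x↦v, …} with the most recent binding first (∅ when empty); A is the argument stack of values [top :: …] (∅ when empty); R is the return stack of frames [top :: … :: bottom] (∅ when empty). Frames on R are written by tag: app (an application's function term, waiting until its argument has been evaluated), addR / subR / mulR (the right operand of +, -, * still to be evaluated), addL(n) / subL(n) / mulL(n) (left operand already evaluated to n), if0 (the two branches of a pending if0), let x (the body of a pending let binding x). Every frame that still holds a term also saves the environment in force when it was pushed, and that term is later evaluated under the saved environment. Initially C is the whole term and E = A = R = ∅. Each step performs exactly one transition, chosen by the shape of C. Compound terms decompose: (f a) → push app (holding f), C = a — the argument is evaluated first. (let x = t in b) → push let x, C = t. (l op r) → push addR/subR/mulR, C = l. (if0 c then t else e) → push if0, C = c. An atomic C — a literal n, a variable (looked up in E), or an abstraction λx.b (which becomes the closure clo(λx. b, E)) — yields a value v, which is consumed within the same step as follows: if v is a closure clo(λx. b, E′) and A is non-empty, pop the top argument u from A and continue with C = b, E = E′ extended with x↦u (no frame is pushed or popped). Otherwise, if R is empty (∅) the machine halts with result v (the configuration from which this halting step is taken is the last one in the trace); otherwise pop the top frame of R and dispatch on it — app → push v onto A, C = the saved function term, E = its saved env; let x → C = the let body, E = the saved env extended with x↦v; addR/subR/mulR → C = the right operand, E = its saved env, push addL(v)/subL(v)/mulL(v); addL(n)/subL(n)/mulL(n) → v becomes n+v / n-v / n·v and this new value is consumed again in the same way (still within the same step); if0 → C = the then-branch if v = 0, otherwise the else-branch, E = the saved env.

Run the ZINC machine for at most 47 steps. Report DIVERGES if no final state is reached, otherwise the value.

Answer: 27

Execution trace:
[0] [C=(let z = ((((λw. 4) 1) - ((λy. y) 1)) + (((λy. y) -2) + ((λz. 3) 2))) in (((λv. (z + -1)) 2) * 9)) | E=∅ | A=∅ | R=∅]
[1] [C=((((λw. 4) 1) - ((λy. y) 1)) + (((λy. y) -2) + ((λz. 3) 2))) | E=∅ | A=∅ | R=[let z]]
[2] [C=(((λw. 4) 1) - ((λy. y) 1)) | E=∅ | A=∅ | R=[addR :: let z]]
[3] [C=((λw. 4) 1) | E=∅ | A=∅ | R=[subR :: addR :: let z]]
[4] [C=1 | E=∅ | A=∅ | R=[app :: subR :: addR :: let z]]
[5] [C=(λw. 4) | E=∅ | A=[1] | R=[subR :: addR :: let z]]
[6] [C=4 | E={w↦1} | A=∅ | R=[subR :: addR :: let z]]
[7] [C=((λy. y) 1) | E=∅ | A=∅ | R=[subL(4) :: addR :: let z]]
[8] [C=1 | E=∅ | A=∅ | R=[app :: subL(4) :: addR :: let z]]
[9] [C=(λy. y) | E=∅ | A=[1] | R=[subL(4) :: addR :: let z]]
[10] [C=y | E={y↦1} | A=∅ | R=[subL(4) :: addR :: let z]]
[11] [C=(((λy. y) -2) + ((λz. 3) 2)) | E=∅ | A=∅ | R=[addL(3) :: let z]]
[12] [C=((λy. y) -2) | E=∅ | A=∅ | R=[addR :: addL(3) :: let z]]
[13] [C=-2 | E=∅ | A=∅ | R=[app :: addR :: addL(3) :: let z]]
[14] [C=(λy. y) | E=∅ | A=[-2] | R=[addR :: addL(3) :: let z]]
[15] [C=y | E={y↦-2} | A=∅ | R=[addR :: addL(3) :: let z]]
[16] [C=((λz. 3) 2) | E=∅ | A=∅ | R=[addL(-2) :: addL(3) :: let z]]
[17] [C=2 | E=∅ | A=∅ | R=[app :: addL(-2) :: addL(3) :: let z]]
[18] [C=(λz. 3) | E=∅ | A=[2] | R=[addL(-2) :: addL(3) :: let z]]
[19] [C=3 | E={z↦2} | A=∅ | R=[addL(-2) :: addL(3) :: let z]]
[20] [C=(((λv. (z + -1)) 2) * 9) | E={z↦4} | A=∅ | R=∅]
[21] [C=((λv. (z + -1)) 2) | E={z↦4} | A=∅ | R=[mulR]]
[22] [C=2 | E={z↦4} | A=∅ | R=[app :: mulR]]
[23] [C=(λv. (z + -1)) | E={z↦4} | A=[2] | R=[mulR]]
[24] [C=(z + -1) | E={v↦2, z↦4} | A=∅ | R=[mulR]]
[25] [C=z | E={v↦2, z↦4} | A=∅ | R=[addR :: mulR]]
[26] [C=-1 | E={v↦2, z↦4} | A=∅ | R=[addL(4) :: mulR]]
[27] [C=9 | E={z↦4} | A=∅ | R=[mulL(3)]]
→ final value 27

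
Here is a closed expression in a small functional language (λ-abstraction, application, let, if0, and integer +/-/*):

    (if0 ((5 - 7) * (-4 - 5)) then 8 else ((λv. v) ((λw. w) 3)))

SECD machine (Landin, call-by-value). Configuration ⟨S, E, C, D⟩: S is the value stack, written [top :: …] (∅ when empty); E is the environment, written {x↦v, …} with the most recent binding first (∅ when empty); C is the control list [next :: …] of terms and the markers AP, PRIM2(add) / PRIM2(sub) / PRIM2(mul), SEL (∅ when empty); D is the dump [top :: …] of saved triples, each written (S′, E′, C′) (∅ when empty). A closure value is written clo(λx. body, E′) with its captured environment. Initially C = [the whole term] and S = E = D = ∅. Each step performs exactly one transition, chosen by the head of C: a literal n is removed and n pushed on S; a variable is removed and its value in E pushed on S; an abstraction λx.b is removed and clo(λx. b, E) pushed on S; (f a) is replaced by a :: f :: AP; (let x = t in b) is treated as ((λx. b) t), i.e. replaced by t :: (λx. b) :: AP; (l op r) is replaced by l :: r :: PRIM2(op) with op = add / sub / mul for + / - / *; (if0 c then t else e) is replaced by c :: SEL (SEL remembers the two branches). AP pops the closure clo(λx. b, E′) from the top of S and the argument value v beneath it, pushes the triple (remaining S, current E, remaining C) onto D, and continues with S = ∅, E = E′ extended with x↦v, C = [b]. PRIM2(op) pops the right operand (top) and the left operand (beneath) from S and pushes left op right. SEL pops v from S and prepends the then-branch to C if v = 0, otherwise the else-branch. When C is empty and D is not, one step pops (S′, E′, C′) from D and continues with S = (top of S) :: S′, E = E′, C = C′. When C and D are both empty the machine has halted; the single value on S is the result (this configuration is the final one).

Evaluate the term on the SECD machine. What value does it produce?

t=0: [S=∅ | E=∅ | C=[(if0 ((5 - 7) * (-4 - 5)) then 8 else ((λv. v) ((λw. w) 3)))] | D=∅]
t=1: [S=∅ | E=∅ | C=[((5 - 7) * (-4 - 5)) :: SEL] | D=∅]
t=2: [S=∅ | E=∅ | C=[(5 - 7) :: (-4 - 5) :: PRIM2(mul) :: SEL] | D=∅]
t=3: [S=∅ | E=∅ | C=[5 :: 7 :: PRIM2(sub) :: (-4 - 5) :: PRIM2(mul) :: SEL] | D=∅]
t=4: [S=[5] | E=∅ | C=[7 :: PRIM2(sub) :: (-4 - 5) :: PRIM2(mul) :: SEL] | D=∅]
t=5: [S=[7 :: 5] | E=∅ | C=[PRIM2(sub) :: (-4 - 5) :: PRIM2(mul) :: SEL] | D=∅]
t=6: [S=[-2] | E=∅ | C=[(-4 - 5) :: PRIM2(mul) :: SEL] | D=∅]
t=7: [S=[-2] | E=∅ | C=[-4 :: 5 :: PRIM2(sub) :: PRIM2(mul) :: SEL] | D=∅]
t=8: [S=[-4 :: -2] | E=∅ | C=[5 :: PRIM2(sub) :: PRIM2(mul) :: SEL] | D=∅]
t=9: [S=[5 :: -4 :: -2] | E=∅ | C=[PRIM2(sub) :: PRIM2(mul) :: SEL] | D=∅]
t=10: [S=[-9 :: -2] | E=∅ | C=[PRIM2(mul) :: SEL] | D=∅]
t=11: [S=[18] | E=∅ | C=[SEL] | D=∅]
t=12: [S=∅ | E=∅ | C=[((λv. v) ((λw. w) 3))] | D=∅]
t=13: [S=∅ | E=∅ | C=[((λw. w) 3) :: (λv. v) :: AP] | D=∅]
t=14: [S=∅ | E=∅ | C=[3 :: (λw. w) :: AP :: (λv. v) :: AP] | D=∅]
t=15: [S=[3] | E=∅ | C=[(λw. w) :: AP :: (λv. v) :: AP] | D=∅]
t=16: [S=[clo(λw. w, ∅) :: 3] | E=∅ | C=[AP :: (λv. v) :: AP] | D=∅]
t=17: [S=∅ | E={w↦3} | C=[w] | D=[(∅, ∅, [(λv. v) :: AP])]]
t=18: [S=[3] | E={w↦3} | C=∅ | D=[(∅, ∅, [(λv. v) :: AP])]]
t=19: [S=[3] | E=∅ | C=[(λv. v) :: AP] | D=∅]
t=20: [S=[clo(λv. v, ∅) :: 3] | E=∅ | C=[AP] | D=∅]
t=21: [S=∅ | E={v↦3} | C=[v] | D=[(∅, ∅, ∅)]]
t=22: [S=[3] | E={v↦3} | C=∅ | D=[(∅, ∅, ∅)]]
t=23: [S=[3] | E=∅ | C=∅ | D=∅]
→ final value 3

Answer: 3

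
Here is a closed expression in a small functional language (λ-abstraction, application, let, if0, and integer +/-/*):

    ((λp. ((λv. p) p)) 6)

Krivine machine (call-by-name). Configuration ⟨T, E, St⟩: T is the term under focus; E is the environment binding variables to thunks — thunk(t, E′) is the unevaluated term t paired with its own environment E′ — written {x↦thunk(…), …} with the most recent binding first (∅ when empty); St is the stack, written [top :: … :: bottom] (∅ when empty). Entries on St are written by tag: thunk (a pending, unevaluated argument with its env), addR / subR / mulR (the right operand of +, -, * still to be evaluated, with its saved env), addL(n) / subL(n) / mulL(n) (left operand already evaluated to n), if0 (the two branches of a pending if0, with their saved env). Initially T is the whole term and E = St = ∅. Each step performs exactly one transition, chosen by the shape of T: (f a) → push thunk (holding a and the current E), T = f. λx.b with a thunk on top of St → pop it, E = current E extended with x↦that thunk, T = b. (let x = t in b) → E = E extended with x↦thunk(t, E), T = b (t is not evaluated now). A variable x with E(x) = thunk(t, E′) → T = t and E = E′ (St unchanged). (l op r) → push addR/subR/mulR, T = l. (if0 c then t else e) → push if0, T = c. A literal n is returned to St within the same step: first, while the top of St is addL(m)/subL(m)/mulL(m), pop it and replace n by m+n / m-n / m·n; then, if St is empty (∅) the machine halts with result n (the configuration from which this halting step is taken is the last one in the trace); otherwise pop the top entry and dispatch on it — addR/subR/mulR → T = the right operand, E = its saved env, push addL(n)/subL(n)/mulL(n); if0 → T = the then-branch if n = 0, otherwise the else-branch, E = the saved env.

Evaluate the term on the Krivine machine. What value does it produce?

Answer: 6

Execution trace:
t=0: [T=((λp. ((λv. p) p)) 6) | E=∅ | St=∅]
t=1: [T=(λp. ((λv. p) p)) | E=∅ | St=[thunk]]
t=2: [T=((λv. p) p) | E={p↦thunk(6, ∅)} | St=∅]
t=3: [T=(λv. p) | E={p↦thunk(6, ∅)} | St=[thunk]]
t=4: [T=p | E={v↦thunk(p, {p↦thunk(6, ∅)}), p↦thunk(6, ∅)} | St=∅]
t=5: [T=6 | E=∅ | St=∅]
→ final value 6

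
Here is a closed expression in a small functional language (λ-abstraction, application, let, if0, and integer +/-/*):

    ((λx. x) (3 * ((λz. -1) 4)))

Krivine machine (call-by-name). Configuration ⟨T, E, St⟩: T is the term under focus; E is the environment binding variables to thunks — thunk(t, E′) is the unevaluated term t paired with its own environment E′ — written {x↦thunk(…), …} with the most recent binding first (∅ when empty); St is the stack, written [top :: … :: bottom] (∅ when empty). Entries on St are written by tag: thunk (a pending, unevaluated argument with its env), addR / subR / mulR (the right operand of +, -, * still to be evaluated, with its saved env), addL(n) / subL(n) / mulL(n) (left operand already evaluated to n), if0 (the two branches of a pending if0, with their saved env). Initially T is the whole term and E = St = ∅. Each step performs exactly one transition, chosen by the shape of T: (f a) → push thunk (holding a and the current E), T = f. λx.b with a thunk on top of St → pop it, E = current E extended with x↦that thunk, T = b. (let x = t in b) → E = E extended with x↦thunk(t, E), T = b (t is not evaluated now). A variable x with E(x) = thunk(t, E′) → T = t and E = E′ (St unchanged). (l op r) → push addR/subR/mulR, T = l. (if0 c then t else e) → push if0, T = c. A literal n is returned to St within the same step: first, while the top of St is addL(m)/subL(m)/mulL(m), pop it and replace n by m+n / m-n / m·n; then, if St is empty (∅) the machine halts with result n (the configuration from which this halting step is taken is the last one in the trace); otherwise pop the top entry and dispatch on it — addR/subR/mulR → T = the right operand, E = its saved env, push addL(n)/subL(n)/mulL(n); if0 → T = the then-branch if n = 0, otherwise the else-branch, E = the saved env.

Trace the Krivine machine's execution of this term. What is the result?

[0] ⟨T=((λx. x) (3 * ((λz. -1) 4))); E=∅; St=∅⟩
[1] ⟨T=(λx. x); E=∅; St=[thunk]⟩
[2] ⟨T=x; E={x↦thunk((3 * ((λz. -1) 4)), ∅)}; St=∅⟩
[3] ⟨T=(3 * ((λz. -1) 4)); E=∅; St=∅⟩
[4] ⟨T=3; E=∅; St=[mulR]⟩
[5] ⟨T=((λz. -1) 4); E=∅; St=[mulL(3)]⟩
[6] ⟨T=(λz. -1); E=∅; St=[thunk :: mulL(3)]⟩
[7] ⟨T=-1; E={z↦thunk(4, ∅)}; St=[mulL(3)]⟩
→ final value -3

Answer: -3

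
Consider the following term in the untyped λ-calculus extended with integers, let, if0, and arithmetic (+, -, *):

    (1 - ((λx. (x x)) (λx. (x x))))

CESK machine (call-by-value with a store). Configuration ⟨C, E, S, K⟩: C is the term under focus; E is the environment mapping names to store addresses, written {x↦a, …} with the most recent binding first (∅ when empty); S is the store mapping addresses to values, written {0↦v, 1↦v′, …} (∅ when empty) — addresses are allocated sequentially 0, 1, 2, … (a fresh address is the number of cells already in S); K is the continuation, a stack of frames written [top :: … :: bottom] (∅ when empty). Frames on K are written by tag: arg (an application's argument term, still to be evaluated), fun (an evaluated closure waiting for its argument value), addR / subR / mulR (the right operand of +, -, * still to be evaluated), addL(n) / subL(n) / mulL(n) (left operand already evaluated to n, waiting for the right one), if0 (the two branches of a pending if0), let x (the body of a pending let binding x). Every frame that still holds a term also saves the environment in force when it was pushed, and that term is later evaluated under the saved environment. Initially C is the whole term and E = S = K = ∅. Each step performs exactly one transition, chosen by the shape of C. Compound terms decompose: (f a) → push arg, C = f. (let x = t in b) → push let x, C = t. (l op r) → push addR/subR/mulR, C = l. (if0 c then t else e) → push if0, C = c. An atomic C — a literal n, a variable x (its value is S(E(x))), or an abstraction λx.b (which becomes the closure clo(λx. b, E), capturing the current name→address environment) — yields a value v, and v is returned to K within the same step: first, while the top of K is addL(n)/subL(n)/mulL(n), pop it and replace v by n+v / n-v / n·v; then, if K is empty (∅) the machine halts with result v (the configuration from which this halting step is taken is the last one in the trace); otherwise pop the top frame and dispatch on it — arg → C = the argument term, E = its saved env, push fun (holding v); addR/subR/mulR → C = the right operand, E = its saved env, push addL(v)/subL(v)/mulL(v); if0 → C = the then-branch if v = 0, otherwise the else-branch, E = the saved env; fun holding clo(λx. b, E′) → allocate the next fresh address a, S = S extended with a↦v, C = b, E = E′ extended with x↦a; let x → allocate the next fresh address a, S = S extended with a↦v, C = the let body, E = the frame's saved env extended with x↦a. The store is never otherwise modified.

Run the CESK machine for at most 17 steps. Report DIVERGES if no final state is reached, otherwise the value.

[0] ⟨C=(1 - ((λx. (x x)) (λx. (x x)))); E=∅; S=∅; K=∅⟩
[1] ⟨C=1; E=∅; S=∅; K=[subR]⟩
[2] ⟨C=((λx. (x x)) (λx. (x x))); E=∅; S=∅; K=[subL(1)]⟩
[3] ⟨C=(λx. (x x)); E=∅; S=∅; K=[arg :: subL(1)]⟩
[4] ⟨C=(λx. (x x)); E=∅; S=∅; K=[fun :: subL(1)]⟩
[5] ⟨C=(x x); E={x↦0}; S={0↦clo(λx. (x x), ∅)}; K=[subL(1)]⟩
[6] ⟨C=x; E={x↦0}; S={0↦clo(λx. (x x), ∅)}; K=[arg :: subL(1)]⟩
[7] ⟨C=x; E={x↦0}; S={0↦clo(λx. (x x), ∅)}; K=[fun :: subL(1)]⟩
[8] ⟨C=(x x); E={x↦1}; S={0↦clo(λx. (x x), ∅), 1↦clo(λx. (x x), ∅)}; K=[subL(1)]⟩
[9] ⟨C=x; E={x↦1}; S={0↦clo(λx. (x x), ∅), 1↦clo(λx. (x x), ∅)}; K=[arg :: subL(1)]⟩
[10] ⟨C=x; E={x↦1}; S={0↦clo(λx. (x x), ∅), 1↦clo(λx. (x x), ∅)}; K=[fun :: subL(1)]⟩
[11] ⟨C=(x x); E={x↦2}; S={0↦clo(λx. (x x), ∅), 1↦clo(λx. (x x), ∅), 2↦clo(λx. (x x), ∅)}; K=[subL(1)]⟩
[12] ⟨C=x; E={x↦2}; S={0↦clo(λx. (x x), ∅), 1↦clo(λx. (x x), ∅), 2↦clo(λx. (x x), ∅)}; K=[arg :: subL(1)]⟩
[13] ⟨C=x; E={x↦2}; S={0↦clo(λx. (x x), ∅), 1↦clo(λx. (x x), ∅), 2↦clo(λx. (x x), ∅)}; K=[fun :: subL(1)]⟩
[14] ⟨C=(x x); E={x↦3}; S={0↦clo(λx. (x x), ∅), 1↦clo(λx. (x x), ∅), 2↦clo(λx. (x x), ∅), 3↦clo(λx. (x x), ∅)}; K=[subL(1)]⟩
[15] ⟨C=x; E={x↦3}; S={0↦clo(λx. (x x), ∅), 1↦clo(λx. (x x), ∅), 2↦clo(λx. (x x), ∅), 3↦clo(λx. (x x), ∅)}; K=[arg :: subL(1)]⟩
[16] ⟨C=x; E={x↦3}; S={0↦clo(λx. (x x), ∅), 1↦clo(λx. (x x), ∅), 2↦clo(λx. (x x), ∅), 3↦clo(λx. (x x), ∅)}; K=[fun :: subL(1)]⟩
[17] ⟨C=(x x); E={x↦4}; S={0↦clo(λx. (x x), ∅), 1↦clo(λx. (x x), ∅), 2↦clo(λx. (x x), ∅), 3↦clo(λx. (x x), ∅), 4↦clo(λx. (x x), ∅)}; K=[subL(1)]⟩
→ 17 transitions taken and the configuration is still not final: no result within 17 steps

Answer: DIVERGES (no final state within 17 steps)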